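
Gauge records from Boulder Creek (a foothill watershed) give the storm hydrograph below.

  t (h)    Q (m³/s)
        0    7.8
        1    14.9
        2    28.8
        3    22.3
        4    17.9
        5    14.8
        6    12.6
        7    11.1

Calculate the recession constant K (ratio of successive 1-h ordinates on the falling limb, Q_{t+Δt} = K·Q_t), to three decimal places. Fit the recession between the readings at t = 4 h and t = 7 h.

Using the recession-limb readings at t = 4 h and t = 7 h: Q falls from 17.9 to 11.1 m³/s over 3 intervals.
K = (Q₂/Q₁)^(1/3) = (11.1/17.9)^(1/3) = 0.853.

K ≈ 0.853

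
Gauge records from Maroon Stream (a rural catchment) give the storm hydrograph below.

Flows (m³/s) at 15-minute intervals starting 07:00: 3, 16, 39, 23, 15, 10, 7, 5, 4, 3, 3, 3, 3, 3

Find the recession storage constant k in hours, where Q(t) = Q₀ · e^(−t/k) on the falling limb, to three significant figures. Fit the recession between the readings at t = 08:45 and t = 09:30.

On the falling limb, Q drops from 5 to 3 m³/s between t = 08:45 and t = 09:30 (Δt = 0.75 h).
k = −Δt / ln(Q₂/Q₁) = −0.75 / ln(3/5) = 1.47 h.

k ≈ 1.47 h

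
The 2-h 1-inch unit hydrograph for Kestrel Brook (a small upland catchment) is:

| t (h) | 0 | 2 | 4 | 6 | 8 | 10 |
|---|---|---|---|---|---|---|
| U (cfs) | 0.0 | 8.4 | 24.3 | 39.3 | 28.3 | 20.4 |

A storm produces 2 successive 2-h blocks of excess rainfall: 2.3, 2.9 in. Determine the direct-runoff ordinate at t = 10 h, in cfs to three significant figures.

By discrete convolution, Q_j = Σ (P_i / 1 in) · U_{j−i}.
At t = 10 h (j=5): Q = (2.3/1)·20.4 + (2.9/1)·28.3 = 129 cfs.

Q ≈ 129 cfs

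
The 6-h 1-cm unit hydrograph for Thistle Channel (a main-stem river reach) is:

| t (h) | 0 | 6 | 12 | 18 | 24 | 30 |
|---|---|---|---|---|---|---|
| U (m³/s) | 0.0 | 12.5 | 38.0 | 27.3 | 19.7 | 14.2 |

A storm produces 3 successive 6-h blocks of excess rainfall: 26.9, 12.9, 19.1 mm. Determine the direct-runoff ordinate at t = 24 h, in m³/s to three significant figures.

Q ≈ 161 m³/s

By discrete convolution, Q_j = Σ (P_i / 10 mm) · U_{j−i}.
At t = 24 h (j=4): Q = (26.9/10)·19.7 + (12.9/10)·27.3 + (19.1/10)·38.0 = 161 m³/s.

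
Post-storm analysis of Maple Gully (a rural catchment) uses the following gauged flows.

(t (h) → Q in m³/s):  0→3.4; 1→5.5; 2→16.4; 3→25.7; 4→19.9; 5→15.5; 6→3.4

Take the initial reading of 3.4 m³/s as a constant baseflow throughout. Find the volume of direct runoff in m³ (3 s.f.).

V ≈ 2.38 × 10^5 m³

Direct-runoff ordinates (Q − Q_b): 0.0, 2.1, 13.0, 22.3, 16.5, 12.1, 0.0 m³/s.
ΣQ_DR = 66.00 m³/s.
With Δt = 1 h = 3600 s, V = ΣQ_DR · Δt = 66.00 × 3600 = 2.38 × 10^5 m³.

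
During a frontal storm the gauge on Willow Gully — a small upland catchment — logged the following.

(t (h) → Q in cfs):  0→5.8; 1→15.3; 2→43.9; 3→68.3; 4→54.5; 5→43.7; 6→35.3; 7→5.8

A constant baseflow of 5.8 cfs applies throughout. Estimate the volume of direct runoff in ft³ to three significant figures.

Direct-runoff ordinates (Q − Q_b): 0.0, 9.5, 38.1, 62.5, 48.7, 37.9, 29.5, 0.0 cfs.
ΣQ_DR = 226.2 cfs.
With Δt = 1 h = 3600 s, V = ΣQ_DR · Δt = 226.2 × 3600 = 8.14 × 10^5 ft³.

V ≈ 8.14 × 10^5 ft³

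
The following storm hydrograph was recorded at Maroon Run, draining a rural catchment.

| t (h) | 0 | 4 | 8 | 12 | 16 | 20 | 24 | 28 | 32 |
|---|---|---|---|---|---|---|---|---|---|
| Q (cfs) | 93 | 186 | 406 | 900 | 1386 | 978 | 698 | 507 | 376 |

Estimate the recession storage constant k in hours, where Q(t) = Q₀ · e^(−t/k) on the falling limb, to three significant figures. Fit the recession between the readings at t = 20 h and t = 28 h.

On the falling limb, Q drops from 978 to 507 cfs between t = 20 h and t = 28 h (Δt = 8 h).
k = −Δt / ln(Q₂/Q₁) = −8 / ln(507/978) = 12.2 h.

k ≈ 12.2 h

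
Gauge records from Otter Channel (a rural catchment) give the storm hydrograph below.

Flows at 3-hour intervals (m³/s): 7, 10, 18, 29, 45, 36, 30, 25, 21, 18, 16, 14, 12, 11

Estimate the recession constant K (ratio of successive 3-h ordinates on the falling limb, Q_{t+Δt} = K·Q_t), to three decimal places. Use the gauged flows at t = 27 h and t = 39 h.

K ≈ 0.884

Using the recession-limb readings at t = 27 h and t = 39 h: Q falls from 18 to 11 m³/s over 4 intervals.
K = (Q₂/Q₁)^(1/4) = (11/18)^(1/4) = 0.884.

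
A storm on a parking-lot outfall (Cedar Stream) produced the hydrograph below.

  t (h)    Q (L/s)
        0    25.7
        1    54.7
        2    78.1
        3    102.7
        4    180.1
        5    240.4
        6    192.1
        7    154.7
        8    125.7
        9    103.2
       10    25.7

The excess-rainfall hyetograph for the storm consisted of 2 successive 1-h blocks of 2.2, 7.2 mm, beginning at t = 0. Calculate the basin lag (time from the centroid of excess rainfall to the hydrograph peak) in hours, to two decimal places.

Centroid of excess rainfall: t_c = Σ P_i·t̄_i / ΣP_i = 1.2660 h (block centres at 0.5, 1.5 h).
Hydrograph peak occurs at t = 5 h, so basin lag t_L = 5 − 1.2660 = 3.73 h.

t_L ≈ 3.73 h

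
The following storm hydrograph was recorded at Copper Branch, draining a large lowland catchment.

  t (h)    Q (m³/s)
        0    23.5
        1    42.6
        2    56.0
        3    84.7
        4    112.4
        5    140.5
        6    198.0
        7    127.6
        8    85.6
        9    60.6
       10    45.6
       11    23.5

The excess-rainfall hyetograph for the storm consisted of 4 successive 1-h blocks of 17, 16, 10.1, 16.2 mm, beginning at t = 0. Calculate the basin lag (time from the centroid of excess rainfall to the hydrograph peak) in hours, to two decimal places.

t_L ≈ 4.07 h

Centroid of excess rainfall: t_c = Σ P_i·t̄_i / ΣP_i = 1.9300 h (block centres at 0.5, 1.5, 2.5, 3.5 h).
Hydrograph peak occurs at t = 6 h, so basin lag t_L = 6 − 1.9300 = 4.07 h.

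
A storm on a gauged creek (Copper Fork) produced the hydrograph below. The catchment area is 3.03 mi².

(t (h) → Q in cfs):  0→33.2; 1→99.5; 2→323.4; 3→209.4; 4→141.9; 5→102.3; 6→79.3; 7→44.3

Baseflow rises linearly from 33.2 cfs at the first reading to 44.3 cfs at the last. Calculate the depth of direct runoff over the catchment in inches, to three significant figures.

d ≈ 0.370 in

Direct runoff: 0.00, 64.71, 287.03, 171.44, 102.36, 61.17, 36.59, 0.00 cfs; ΣQ_DR = 723.3 cfs.
V = ΣQ_DR · Δt = 723.3 × 3600 s = 2.604 × 10^6 ft³.
Over A = 3.03 mi², depth = V / A = 0.370 in.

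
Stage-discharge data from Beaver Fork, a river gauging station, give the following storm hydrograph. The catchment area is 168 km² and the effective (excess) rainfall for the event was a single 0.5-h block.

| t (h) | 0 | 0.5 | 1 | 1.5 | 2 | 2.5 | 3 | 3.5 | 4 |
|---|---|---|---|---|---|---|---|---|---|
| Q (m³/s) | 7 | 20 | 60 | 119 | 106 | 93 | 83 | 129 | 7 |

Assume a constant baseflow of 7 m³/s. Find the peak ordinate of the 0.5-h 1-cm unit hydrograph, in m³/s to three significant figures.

Direct runoff: 0.0, 13.0, 53.0, 112.0, 99.0, 86.0, 76.0, 122.0, 0.0 m³/s; ΣQ_DR = 561.0 m³/s, peak = 122.0 m³/s.
Runoff depth d = ΣQ_DR·Δt / A = 561.0 × 1800 / (168 km²) = 6.011 mm.
The 1-cm UH is the DRH scaled by (10 mm)/d, so U_p = 122.0 × 10/6.011 = 203 m³/s.

U_p ≈ 203 m³/s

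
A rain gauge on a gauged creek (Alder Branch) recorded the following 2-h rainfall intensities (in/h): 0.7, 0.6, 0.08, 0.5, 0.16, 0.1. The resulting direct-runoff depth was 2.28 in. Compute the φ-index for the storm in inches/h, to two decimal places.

Only the 3 blocks with intensity above φ contribute runoff: 0.7, 0.6, 0.5 in/h.
Σ(I−φ)·Δt = d  ⇒  (0.7+0.6+0.5 − 3φ)·2 = 2.28
φ = (1.800 − 2.28/2) / 3 = 0.22 in/h.

φ ≈ 0.22 in/h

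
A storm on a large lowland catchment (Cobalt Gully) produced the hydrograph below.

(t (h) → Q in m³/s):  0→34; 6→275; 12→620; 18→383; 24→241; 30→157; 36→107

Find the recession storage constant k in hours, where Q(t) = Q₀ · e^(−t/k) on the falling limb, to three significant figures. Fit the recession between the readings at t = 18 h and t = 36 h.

k ≈ 14.1 h

On the falling limb, Q drops from 383 to 107 m³/s between t = 18 h and t = 36 h (Δt = 18 h).
k = −Δt / ln(Q₂/Q₁) = −18 / ln(107/383) = 14.1 h.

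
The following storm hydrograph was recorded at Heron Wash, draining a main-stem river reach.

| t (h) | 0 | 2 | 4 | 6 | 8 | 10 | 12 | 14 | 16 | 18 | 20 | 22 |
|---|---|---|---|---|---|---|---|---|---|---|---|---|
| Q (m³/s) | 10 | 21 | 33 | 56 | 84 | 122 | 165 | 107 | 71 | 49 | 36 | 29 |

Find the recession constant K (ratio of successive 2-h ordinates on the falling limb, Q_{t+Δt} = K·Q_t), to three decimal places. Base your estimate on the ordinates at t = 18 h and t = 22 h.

K ≈ 0.769

Using the recession-limb readings at t = 18 h and t = 22 h: Q falls from 49 to 29 m³/s over 2 intervals.
K = (Q₂/Q₁)^(1/2) = (29/49)^(1/2) = 0.769.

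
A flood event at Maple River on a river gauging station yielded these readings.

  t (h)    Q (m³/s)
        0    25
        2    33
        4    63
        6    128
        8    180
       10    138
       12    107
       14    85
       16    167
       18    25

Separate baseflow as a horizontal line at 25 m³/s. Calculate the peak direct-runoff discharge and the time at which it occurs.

Subtracting baseflow gives direct-runoff ordinates: 0.0, 8.0, 38.0, 103.0, 155.0, 113.0, 82.0, 60.0, 142.0, 0.0 m³/s.
The maximum is 155.0 m³/s, occurring at the reading for t = 8 h.

Q_p = 155.0 m³/s at t = 8 h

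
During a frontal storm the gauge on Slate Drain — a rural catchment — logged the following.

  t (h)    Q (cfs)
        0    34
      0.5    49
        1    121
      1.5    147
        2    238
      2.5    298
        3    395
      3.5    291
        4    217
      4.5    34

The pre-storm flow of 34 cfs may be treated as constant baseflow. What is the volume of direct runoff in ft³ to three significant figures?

Direct-runoff ordinates (Q − Q_b): 0.0, 15.0, 87.0, 113.0, 204.0, 264.0, 361.0, 257.0, 183.0, 0.0 cfs.
ΣQ_DR = 1484 cfs.
With Δt = 0.5 h = 1800 s, V = ΣQ_DR · Δt = 1484 × 1800 = 2.67 × 10^6 ft³.

V ≈ 2.67 × 10^6 ft³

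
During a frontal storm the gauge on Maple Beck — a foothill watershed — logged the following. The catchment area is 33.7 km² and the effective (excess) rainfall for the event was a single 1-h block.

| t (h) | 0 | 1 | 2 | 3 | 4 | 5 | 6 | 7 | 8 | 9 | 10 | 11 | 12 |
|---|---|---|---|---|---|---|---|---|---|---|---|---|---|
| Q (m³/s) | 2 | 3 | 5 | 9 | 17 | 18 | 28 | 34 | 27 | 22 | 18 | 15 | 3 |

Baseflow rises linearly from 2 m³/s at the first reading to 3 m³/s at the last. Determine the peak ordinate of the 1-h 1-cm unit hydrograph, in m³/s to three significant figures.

Direct runoff: 0.00, 0.92, 2.83, 6.75, 14.67, 15.58, 25.50, 31.42, 24.33, 19.25, 15.17, 12.08, 0.00 m³/s; ΣQ_DR = 168.5 m³/s, peak = 31.42 m³/s.
Runoff depth d = ΣQ_DR·Δt / A = 168.5 × 3600 / (33.7 km²) = 18.00 mm.
The 1-cm UH is the DRH scaled by (10 mm)/d, so U_p = 31.42 × 10/18.00 = 17.5 m³/s.

U_p ≈ 17.5 m³/s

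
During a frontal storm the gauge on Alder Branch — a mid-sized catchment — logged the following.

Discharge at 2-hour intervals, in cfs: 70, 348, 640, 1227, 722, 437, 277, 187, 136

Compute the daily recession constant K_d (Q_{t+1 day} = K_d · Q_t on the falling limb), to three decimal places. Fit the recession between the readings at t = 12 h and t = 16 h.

K_d ≈ 0.014

Between t = 12 h and t = 16 h the flow falls from 277 to 136 cfs over 2×2 h = 4 h.
Per-interval ratio K = (136/277)^(1/2) = 0.7007; K_d = K^(24/2) = 0.014.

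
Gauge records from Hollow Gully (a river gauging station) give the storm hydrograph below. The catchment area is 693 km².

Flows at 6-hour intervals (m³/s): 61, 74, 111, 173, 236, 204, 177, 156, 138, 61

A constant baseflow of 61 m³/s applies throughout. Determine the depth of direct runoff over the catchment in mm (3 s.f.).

d ≈ 24.3 mm

Direct runoff: 0.0, 13.0, 50.0, 112.0, 175.0, 143.0, 116.0, 95.0, 77.0, 0.0 m³/s; ΣQ_DR = 781.0 m³/s.
V = ΣQ_DR · Δt = 781.0 × 21600 s = 1.687 × 10^7 m³.
Over A = 693 km², depth = V / A = 24.3 mm.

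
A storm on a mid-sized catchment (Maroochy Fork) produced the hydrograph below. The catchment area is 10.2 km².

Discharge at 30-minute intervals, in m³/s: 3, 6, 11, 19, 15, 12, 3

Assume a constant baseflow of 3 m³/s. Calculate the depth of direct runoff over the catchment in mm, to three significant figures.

Direct runoff: 0.0, 3.0, 8.0, 16.0, 12.0, 9.0, 0.0 m³/s; ΣQ_DR = 48.00 m³/s.
V = ΣQ_DR · Δt = 48.00 × 1800 s = 86400 m³.
Over A = 10.2 km², depth = V / A = 8.47 mm.

d ≈ 8.47 mm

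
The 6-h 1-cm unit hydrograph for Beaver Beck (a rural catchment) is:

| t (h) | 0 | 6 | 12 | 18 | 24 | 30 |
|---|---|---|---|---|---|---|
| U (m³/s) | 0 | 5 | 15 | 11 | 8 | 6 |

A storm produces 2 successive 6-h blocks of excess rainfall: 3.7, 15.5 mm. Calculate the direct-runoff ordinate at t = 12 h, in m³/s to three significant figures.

Q ≈ 13.3 m³/s

By discrete convolution, Q_j = Σ (P_i / 10 mm) · U_{j−i}.
At t = 12 h (j=2): Q = (3.7/10)·15 + (15.5/10)·5 = 13.3 m³/s.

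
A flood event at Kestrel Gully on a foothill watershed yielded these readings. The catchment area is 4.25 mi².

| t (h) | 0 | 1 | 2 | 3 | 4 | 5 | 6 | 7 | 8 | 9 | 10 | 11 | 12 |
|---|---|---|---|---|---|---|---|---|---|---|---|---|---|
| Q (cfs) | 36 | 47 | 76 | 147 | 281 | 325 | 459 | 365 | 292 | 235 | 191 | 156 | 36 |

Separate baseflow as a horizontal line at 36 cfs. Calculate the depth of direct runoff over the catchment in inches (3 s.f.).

d ≈ 0.794 in

Direct runoff: 0.0, 11.0, 40.0, 111.0, 245.0, 289.0, 423.0, 329.0, 256.0, 199.0, 155.0, 120.0, 0.0 cfs; ΣQ_DR = 2178 cfs.
V = ΣQ_DR · Δt = 2178 × 3600 s = 7.841 × 10^6 ft³.
Over A = 4.25 mi², depth = V / A = 0.794 in.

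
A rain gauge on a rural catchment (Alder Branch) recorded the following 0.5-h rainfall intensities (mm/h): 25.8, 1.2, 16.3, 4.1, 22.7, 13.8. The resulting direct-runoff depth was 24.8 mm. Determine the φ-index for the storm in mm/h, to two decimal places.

φ ≈ 7.25 mm/h

Only the 4 blocks with intensity above φ contribute runoff: 25.8, 16.3, 22.7, 13.8 mm/h.
Σ(I−φ)·Δt = d  ⇒  (25.8+16.3+22.7+13.8 − 4φ)·0.5 = 24.8
φ = (78.60 − 24.8/0.5) / 4 = 7.25 mm/h.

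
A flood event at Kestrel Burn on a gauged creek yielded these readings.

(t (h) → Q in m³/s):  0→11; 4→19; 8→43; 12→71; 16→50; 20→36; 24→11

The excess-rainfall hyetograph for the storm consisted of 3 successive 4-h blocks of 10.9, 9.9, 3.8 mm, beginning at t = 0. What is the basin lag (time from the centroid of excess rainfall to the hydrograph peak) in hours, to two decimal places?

Centroid of excess rainfall: t_c = Σ P_i·t̄_i / ΣP_i = 4.8455 h (block centres at 2, 6, 10 h).
Hydrograph peak occurs at t = 12 h, so basin lag t_L = 12 − 4.8455 = 7.15 h.

t_L ≈ 7.15 h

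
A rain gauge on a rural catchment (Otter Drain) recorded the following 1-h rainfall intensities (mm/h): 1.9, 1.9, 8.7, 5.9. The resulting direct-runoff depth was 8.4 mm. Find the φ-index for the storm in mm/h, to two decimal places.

φ ≈ 3.10 mm/h

Only the 2 blocks with intensity above φ contribute runoff: 8.7, 5.9 mm/h.
Σ(I−φ)·Δt = d  ⇒  (8.7+5.9 − 2φ)·1 = 8.4
φ = (14.60 − 8.4/1) / 2 = 3.10 mm/h.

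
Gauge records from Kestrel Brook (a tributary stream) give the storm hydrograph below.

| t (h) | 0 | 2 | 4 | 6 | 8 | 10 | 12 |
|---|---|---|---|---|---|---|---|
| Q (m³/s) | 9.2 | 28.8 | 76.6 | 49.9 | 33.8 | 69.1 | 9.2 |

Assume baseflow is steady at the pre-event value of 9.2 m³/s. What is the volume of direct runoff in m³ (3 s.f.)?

Direct-runoff ordinates (Q − Q_b): 0.0, 19.6, 67.4, 40.7, 24.6, 59.9, 0.0 m³/s.
ΣQ_DR = 212.2 m³/s.
With Δt = 2 h = 7200 s, V = ΣQ_DR · Δt = 212.2 × 7200 = 1.53 × 10^6 m³.

V ≈ 1.53 × 10^6 m³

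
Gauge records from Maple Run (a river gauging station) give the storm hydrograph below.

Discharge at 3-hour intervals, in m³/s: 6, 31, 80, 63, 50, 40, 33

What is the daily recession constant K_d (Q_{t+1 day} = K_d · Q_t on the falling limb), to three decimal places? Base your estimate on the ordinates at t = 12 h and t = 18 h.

K_d ≈ 0.190

Between t = 12 h and t = 18 h the flow falls from 50 to 33 m³/s over 2×3 h = 6 h.
Per-interval ratio K = (33/50)^(1/2) = 0.8124; K_d = K^(24/3) = 0.190.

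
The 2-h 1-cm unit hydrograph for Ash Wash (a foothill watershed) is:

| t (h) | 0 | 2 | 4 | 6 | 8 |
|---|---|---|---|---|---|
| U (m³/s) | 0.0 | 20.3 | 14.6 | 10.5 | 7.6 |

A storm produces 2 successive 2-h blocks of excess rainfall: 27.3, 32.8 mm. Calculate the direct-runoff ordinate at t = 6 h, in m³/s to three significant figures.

By discrete convolution, Q_j = Σ (P_i / 10 mm) · U_{j−i}.
At t = 6 h (j=3): Q = (27.3/10)·10.5 + (32.8/10)·14.6 = 76.6 m³/s.

Q ≈ 76.6 m³/s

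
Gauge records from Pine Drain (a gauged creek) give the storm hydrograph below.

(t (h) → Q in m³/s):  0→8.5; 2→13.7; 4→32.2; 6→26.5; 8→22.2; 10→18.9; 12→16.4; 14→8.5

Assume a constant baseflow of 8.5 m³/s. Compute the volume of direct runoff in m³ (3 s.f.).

Direct-runoff ordinates (Q − Q_b): 0.0, 5.2, 23.7, 18.0, 13.7, 10.4, 7.9, 0.0 m³/s.
ΣQ_DR = 78.90 m³/s.
With Δt = 2 h = 7200 s, V = ΣQ_DR · Δt = 78.90 × 7200 = 5.68 × 10^5 m³.

V ≈ 5.68 × 10^5 m³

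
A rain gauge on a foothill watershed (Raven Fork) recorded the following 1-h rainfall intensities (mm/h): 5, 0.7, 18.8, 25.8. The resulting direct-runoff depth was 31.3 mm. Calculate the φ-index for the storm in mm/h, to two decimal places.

Only the 2 blocks with intensity above φ contribute runoff: 18.8, 25.8 mm/h.
Σ(I−φ)·Δt = d  ⇒  (18.8+25.8 − 2φ)·1 = 31.3
φ = (44.60 − 31.3/1) / 2 = 6.65 mm/h.

φ ≈ 6.65 mm/h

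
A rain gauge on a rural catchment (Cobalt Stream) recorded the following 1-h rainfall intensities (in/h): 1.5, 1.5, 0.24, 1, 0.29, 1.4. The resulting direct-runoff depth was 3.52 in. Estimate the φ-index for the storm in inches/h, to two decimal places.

φ ≈ 0.47 in/h

Only the 4 blocks with intensity above φ contribute runoff: 1.5, 1.5, 1, 1.4 in/h.
Σ(I−φ)·Δt = d  ⇒  (1.5+1.5+1+1.4 − 4φ)·1 = 3.52
φ = (5.400 − 3.52/1) / 4 = 0.47 in/h.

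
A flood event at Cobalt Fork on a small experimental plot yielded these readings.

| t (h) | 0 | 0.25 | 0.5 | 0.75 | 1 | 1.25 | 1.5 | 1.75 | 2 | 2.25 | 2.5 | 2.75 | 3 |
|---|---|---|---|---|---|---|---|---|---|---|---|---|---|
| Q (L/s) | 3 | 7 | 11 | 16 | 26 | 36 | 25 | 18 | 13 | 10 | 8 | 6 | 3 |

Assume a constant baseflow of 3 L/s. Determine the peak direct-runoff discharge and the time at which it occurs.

Q_p = 33.0 L/s at t = 1.25 h

Subtracting baseflow gives direct-runoff ordinates: 0.0, 4.0, 8.0, 13.0, 23.0, 33.0, 22.0, 15.0, 10.0, 7.0, 5.0, 3.0, 0.0 L/s.
The maximum is 33.0 L/s, occurring at the reading for t = 1.25 h.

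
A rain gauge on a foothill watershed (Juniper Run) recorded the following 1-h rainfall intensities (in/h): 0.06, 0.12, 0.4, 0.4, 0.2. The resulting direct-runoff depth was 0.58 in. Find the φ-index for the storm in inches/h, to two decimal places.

φ ≈ 0.14 in/h

Only the 3 blocks with intensity above φ contribute runoff: 0.4, 0.4, 0.2 in/h.
Σ(I−φ)·Δt = d  ⇒  (0.4+0.4+0.2 − 3φ)·1 = 0.58
φ = (1.000 − 0.58/1) / 3 = 0.14 in/h.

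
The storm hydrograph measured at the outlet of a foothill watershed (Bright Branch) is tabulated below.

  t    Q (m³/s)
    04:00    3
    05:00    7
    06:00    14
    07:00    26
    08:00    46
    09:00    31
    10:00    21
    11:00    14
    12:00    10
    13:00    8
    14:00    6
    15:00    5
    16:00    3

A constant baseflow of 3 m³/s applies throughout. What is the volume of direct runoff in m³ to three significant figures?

V ≈ 5.58 × 10^5 m³

Direct-runoff ordinates (Q − Q_b): 0.0, 4.0, 11.0, 23.0, 43.0, 28.0, 18.0, 11.0, 7.0, 5.0, 3.0, 2.0, 0.0 m³/s.
ΣQ_DR = 155.0 m³/s.
With Δt = 1 h = 3600 s, V = ΣQ_DR · Δt = 155.0 × 3600 = 5.58 × 10^5 m³.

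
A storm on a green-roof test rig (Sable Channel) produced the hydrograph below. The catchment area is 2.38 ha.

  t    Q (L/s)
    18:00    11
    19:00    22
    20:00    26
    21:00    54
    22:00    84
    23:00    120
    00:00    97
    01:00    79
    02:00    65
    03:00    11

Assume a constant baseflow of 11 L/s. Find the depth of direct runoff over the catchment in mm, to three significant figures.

Direct runoff: 0.0, 11.0, 15.0, 43.0, 73.0, 109.0, 86.0, 68.0, 54.0, 0.0 L/s; ΣQ_DR = 459.0 L/s.
V = ΣQ_DR · Δt = 459.0 × 3600 s = 1.652 × 10^6 L.
Over A = 2.38 ha, depth = V / A = 69.4 mm.

d ≈ 69.4 mm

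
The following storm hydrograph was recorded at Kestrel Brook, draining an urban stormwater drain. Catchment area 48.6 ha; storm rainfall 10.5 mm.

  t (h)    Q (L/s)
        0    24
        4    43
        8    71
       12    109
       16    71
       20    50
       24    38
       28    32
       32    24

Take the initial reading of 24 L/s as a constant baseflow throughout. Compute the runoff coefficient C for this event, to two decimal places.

ΣQ_DR = 246.0 L/s; V = ΣQ_DR·Δt = 3.542 × 10^6 L.
Runoff depth d = V / A = 7.289 mm.
C = d / P = 7.289 / 10.5 = 0.69.

C ≈ 0.69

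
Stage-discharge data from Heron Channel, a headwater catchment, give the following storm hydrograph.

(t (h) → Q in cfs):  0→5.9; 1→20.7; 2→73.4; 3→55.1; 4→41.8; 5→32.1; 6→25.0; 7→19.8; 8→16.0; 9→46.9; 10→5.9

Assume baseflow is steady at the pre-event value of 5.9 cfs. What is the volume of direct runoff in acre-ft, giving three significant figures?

Direct-runoff ordinates (Q − Q_b): 0.0, 14.8, 67.5, 49.2, 35.9, 26.2, 19.1, 13.9, 10.1, 41.0, 0.0 cfs.
ΣQ_DR = 277.7 cfs.
With Δt = 1 h = 3600 s, V = ΣQ_DR · Δt = 277.7 × 3600 = 1.00 × 10^6 ft³ = 23.0 acre-ft.

V ≈ 23.0 acre-ft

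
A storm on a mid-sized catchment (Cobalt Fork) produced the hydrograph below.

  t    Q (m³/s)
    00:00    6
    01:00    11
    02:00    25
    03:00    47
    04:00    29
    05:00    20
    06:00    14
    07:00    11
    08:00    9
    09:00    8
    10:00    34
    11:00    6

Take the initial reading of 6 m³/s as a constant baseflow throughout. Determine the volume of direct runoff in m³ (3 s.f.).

Direct-runoff ordinates (Q − Q_b): 0.0, 5.0, 19.0, 41.0, 23.0, 14.0, 8.0, 5.0, 3.0, 2.0, 28.0, 0.0 m³/s.
ΣQ_DR = 148.0 m³/s.
With Δt = 1 h = 3600 s, V = ΣQ_DR · Δt = 148.0 × 3600 = 5.33 × 10^5 m³.

V ≈ 5.33 × 10^5 m³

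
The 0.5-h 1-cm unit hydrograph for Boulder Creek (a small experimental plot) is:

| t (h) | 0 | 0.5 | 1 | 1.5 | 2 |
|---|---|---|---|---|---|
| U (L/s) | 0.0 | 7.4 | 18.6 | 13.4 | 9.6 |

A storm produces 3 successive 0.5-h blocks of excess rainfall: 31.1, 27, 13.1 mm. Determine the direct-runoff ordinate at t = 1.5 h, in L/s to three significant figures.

Q ≈ 102 L/s

By discrete convolution, Q_j = Σ (P_i / 10 mm) · U_{j−i}.
At t = 1.5 h (j=3): Q = (31.1/10)·13.4 + (27/10)·18.6 + (13.1/10)·7.4 = 102 L/s.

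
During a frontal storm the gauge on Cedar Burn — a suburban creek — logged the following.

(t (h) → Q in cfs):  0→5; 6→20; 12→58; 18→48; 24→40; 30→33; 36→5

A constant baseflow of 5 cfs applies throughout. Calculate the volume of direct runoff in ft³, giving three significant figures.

Direct-runoff ordinates (Q − Q_b): 0.0, 15.0, 53.0, 43.0, 35.0, 28.0, 0.0 cfs.
ΣQ_DR = 174.0 cfs.
With Δt = 6 h = 21600 s, V = ΣQ_DR · Δt = 174.0 × 21600 = 3.76 × 10^6 ft³.

V ≈ 3.76 × 10^6 ft³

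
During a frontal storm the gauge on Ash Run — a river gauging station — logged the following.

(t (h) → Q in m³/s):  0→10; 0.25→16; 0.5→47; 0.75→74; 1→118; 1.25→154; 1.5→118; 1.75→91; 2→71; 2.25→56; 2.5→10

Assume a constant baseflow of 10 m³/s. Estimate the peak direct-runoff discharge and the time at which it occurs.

Subtracting baseflow gives direct-runoff ordinates: 0.0, 6.0, 37.0, 64.0, 108.0, 144.0, 108.0, 81.0, 61.0, 46.0, 0.0 m³/s.
The maximum is 144.0 m³/s, occurring at the reading for t = 1.25 h.

Q_p = 144.0 m³/s at t = 1.25 h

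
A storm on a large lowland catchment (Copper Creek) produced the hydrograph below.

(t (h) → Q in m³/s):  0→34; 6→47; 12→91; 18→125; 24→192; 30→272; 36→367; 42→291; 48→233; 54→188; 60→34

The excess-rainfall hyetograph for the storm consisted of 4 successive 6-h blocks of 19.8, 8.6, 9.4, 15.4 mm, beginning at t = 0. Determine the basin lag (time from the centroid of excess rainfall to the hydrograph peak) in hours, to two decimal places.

t_L ≈ 24.70 h

Centroid of excess rainfall: t_c = Σ P_i·t̄_i / ΣP_i = 11.3008 h (block centres at 3, 9, 15, 21 h).
Hydrograph peak occurs at t = 36 h, so basin lag t_L = 36 − 11.3008 = 24.70 h.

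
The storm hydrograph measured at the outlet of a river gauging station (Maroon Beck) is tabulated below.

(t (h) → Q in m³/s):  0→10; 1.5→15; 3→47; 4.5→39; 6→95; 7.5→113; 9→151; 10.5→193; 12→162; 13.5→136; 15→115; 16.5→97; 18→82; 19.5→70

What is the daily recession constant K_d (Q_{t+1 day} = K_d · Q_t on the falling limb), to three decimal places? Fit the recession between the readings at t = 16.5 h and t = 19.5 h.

K_d ≈ 0.074

Between t = 16.5 h and t = 19.5 h the flow falls from 97 to 70 m³/s over 2×1.5 h = 3 h.
Per-interval ratio K = (70/97)^(1/2) = 0.8495; K_d = K^(24/1.5) = 0.074.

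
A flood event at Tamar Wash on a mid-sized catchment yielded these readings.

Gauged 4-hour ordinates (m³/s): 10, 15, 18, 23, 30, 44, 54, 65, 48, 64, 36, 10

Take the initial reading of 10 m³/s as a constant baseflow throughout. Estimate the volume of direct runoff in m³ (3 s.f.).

Direct-runoff ordinates (Q − Q_b): 0.0, 5.0, 8.0, 13.0, 20.0, 34.0, 44.0, 55.0, 38.0, 54.0, 26.0, 0.0 m³/s.
ΣQ_DR = 297.0 m³/s.
With Δt = 4 h = 14400 s, V = ΣQ_DR · Δt = 297.0 × 14400 = 4.28 × 10^6 m³.

V ≈ 4.28 × 10^6 m³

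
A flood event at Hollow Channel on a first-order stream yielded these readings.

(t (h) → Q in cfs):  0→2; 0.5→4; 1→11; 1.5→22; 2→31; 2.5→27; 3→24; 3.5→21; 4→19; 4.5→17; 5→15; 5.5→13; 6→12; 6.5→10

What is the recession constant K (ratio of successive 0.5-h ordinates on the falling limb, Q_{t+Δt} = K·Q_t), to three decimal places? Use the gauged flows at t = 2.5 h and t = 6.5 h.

K ≈ 0.883

Using the recession-limb readings at t = 2.5 h and t = 6.5 h: Q falls from 27 to 10 cfs over 8 intervals.
K = (Q₂/Q₁)^(1/8) = (10/27)^(1/8) = 0.883.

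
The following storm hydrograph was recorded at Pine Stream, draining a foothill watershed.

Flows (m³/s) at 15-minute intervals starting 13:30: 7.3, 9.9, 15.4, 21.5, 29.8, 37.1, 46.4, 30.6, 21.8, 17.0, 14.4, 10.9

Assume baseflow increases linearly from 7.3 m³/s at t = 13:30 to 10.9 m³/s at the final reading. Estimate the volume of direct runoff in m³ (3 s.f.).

V ≈ 1.38 × 10^5 m³

Direct-runoff ordinates (Q − Q_b): 0.00, 2.27, 7.45, 13.22, 21.19, 28.16, 37.14, 21.01, 11.88, 6.75, 3.83, 0.00 m³/s.
ΣQ_DR = 152.9 m³/s.
With Δt = 0.25 h = 900 s, V = ΣQ_DR · Δt = 152.9 × 900 = 1.38 × 10^5 m³.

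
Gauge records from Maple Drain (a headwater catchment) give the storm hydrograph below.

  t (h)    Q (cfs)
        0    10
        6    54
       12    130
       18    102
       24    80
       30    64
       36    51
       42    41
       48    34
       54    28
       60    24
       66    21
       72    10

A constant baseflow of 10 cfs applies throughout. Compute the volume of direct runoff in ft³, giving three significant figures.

Direct-runoff ordinates (Q − Q_b): 0.0, 44.0, 120.0, 92.0, 70.0, 54.0, 41.0, 31.0, 24.0, 18.0, 14.0, 11.0, 0.0 cfs.
ΣQ_DR = 519.0 cfs.
With Δt = 6 h = 21600 s, V = ΣQ_DR · Δt = 519.0 × 21600 = 1.12 × 10^7 ft³.

V ≈ 1.12 × 10^7 ft³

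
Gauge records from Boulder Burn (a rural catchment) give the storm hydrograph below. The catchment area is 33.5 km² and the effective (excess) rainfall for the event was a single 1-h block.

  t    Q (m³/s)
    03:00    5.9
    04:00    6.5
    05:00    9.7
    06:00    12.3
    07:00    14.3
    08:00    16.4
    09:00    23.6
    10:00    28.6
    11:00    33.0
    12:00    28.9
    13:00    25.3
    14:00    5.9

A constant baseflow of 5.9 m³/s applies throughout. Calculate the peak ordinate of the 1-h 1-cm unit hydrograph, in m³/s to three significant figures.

U_p ≈ 18.1 m³/s

Direct runoff: 0.0, 0.6, 3.8, 6.4, 8.4, 10.5, 17.7, 22.7, 27.1, 23.0, 19.4, 0.0 m³/s; ΣQ_DR = 139.6 m³/s, peak = 27.1 m³/s.
Runoff depth d = ΣQ_DR·Δt / A = 139.6 × 3600 / (33.5 km²) = 15.00 mm.
The 1-cm UH is the DRH scaled by (10 mm)/d, so U_p = 27.1 × 10/15.00 = 18.1 m³/s.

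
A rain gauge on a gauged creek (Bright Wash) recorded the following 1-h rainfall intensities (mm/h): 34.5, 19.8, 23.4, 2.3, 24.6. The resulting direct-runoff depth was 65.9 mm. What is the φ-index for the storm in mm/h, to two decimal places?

Only the 4 blocks with intensity above φ contribute runoff: 34.5, 19.8, 23.4, 24.6 mm/h.
Σ(I−φ)·Δt = d  ⇒  (34.5+19.8+23.4+24.6 − 4φ)·1 = 65.9
φ = (102.3 − 65.9/1) / 4 = 9.10 mm/h.

φ ≈ 9.10 mm/h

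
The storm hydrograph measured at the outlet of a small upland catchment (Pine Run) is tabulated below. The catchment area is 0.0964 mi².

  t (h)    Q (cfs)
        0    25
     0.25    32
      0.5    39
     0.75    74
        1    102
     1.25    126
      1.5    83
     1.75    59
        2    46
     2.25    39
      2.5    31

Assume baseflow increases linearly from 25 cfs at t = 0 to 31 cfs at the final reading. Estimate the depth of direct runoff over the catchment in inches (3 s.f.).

Direct runoff: 0.00, 6.40, 12.80, 47.20, 74.60, 98.00, 54.40, 29.80, 16.20, 8.60, 0.00 cfs; ΣQ_DR = 348.0 cfs.
V = ΣQ_DR · Δt = 348.0 × 900 s = 3.132 × 10^5 ft³.
Over A = 0.0964 mi², depth = V / A = 1.40 in.

d ≈ 1.40 in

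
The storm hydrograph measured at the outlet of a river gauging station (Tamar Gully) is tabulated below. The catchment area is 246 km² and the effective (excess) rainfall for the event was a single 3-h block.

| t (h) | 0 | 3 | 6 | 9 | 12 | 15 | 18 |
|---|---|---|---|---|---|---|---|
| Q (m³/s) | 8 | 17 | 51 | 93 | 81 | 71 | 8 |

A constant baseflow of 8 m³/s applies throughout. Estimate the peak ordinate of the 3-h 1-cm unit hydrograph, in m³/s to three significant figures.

Direct runoff: 0.0, 9.0, 43.0, 85.0, 73.0, 63.0, 0.0 m³/s; ΣQ_DR = 273.0 m³/s, peak = 85.0 m³/s.
Runoff depth d = ΣQ_DR·Δt / A = 273.0 × 10800 / (246 km²) = 11.99 mm.
The 1-cm UH is the DRH scaled by (10 mm)/d, so U_p = 85.0 × 10/11.99 = 70.9 m³/s.

U_p ≈ 70.9 m³/s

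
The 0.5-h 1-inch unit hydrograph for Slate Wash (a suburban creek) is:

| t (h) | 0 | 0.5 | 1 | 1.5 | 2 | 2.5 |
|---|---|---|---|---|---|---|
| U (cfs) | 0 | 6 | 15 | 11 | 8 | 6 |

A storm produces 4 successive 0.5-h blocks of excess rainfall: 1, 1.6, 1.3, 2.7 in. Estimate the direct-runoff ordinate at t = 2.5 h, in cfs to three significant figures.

Q ≈ 73.6 cfs

By discrete convolution, Q_j = Σ (P_i / 1 in) · U_{j−i}.
At t = 2.5 h (j=5): Q = (1/1)·6 + (1.6/1)·8 + (1.3/1)·11 + (2.7/1)·15 = 73.6 cfs.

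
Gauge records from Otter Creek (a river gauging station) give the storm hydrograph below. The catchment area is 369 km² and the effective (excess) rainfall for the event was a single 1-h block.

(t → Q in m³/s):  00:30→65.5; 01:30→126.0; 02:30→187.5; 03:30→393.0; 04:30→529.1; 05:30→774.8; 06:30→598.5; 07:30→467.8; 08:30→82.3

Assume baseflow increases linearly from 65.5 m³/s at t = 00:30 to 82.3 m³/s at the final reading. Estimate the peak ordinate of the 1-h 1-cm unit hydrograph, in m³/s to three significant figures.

Direct runoff: 0.00, 58.40, 117.80, 321.20, 455.20, 698.80, 520.40, 387.60, 0.00 m³/s; ΣQ_DR = 2559 m³/s, peak = 698.80 m³/s.
Runoff depth d = ΣQ_DR·Δt / A = 2559 × 3600 / (369 km²) = 24.97 mm.
The 1-cm UH is the DRH scaled by (10 mm)/d, so U_p = 698.80 × 10/24.97 = 280 m³/s.

U_p ≈ 280 m³/s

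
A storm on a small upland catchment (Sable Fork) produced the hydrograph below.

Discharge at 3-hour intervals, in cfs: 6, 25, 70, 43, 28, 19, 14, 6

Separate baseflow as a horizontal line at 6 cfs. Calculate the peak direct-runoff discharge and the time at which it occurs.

Q_p = 64.0 cfs at t = 6 h

Subtracting baseflow gives direct-runoff ordinates: 0.0, 19.0, 64.0, 37.0, 22.0, 13.0, 8.0, 0.0 cfs.
The maximum is 64.0 cfs, occurring at the reading for t = 6 h.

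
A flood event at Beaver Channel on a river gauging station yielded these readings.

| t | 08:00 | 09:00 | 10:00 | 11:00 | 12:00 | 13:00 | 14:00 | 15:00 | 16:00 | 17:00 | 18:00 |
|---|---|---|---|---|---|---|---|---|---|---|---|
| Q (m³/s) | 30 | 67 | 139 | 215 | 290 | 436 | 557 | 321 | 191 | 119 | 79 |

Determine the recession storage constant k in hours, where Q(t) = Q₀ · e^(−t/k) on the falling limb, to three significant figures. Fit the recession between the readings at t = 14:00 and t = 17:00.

On the falling limb, Q drops from 557 to 119 m³/s between t = 14:00 and t = 17:00 (Δt = 3 h).
k = −Δt / ln(Q₂/Q₁) = −3 / ln(119/557) = 1.94 h.

k ≈ 1.94 h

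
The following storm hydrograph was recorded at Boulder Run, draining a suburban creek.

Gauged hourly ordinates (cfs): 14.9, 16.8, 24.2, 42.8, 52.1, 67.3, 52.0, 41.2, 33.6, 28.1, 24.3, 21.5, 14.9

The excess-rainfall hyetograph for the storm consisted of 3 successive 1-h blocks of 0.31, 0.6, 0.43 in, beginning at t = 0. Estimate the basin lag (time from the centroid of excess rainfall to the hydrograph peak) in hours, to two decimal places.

t_L ≈ 3.41 h

Centroid of excess rainfall: t_c = Σ P_i·t̄_i / ΣP_i = 1.5896 h (block centres at 0.5, 1.5, 2.5 h).
Hydrograph peak occurs at t = 5 h, so basin lag t_L = 5 − 1.5896 = 3.41 h.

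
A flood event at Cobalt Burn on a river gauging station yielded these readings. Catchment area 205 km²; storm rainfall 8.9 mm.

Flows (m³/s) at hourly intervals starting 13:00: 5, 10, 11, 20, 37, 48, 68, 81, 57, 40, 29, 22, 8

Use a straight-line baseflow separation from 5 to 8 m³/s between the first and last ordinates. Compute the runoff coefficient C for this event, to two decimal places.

C ≈ 0.69

ΣQ_DR = 351.5 m³/s; V = ΣQ_DR·Δt = 1.265 × 10^6 m³.
Runoff depth d = V / A = 6.173 mm.
C = d / P = 6.173 / 8.9 = 0.69.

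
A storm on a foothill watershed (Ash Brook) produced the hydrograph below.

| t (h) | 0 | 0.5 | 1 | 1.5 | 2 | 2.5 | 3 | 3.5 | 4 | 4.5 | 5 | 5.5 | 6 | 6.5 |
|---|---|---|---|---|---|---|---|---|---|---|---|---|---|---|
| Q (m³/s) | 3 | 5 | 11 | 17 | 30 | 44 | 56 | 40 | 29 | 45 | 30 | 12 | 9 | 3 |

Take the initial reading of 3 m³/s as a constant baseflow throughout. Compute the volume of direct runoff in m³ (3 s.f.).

Direct-runoff ordinates (Q − Q_b): 0.0, 2.0, 8.0, 14.0, 27.0, 41.0, 53.0, 37.0, 26.0, 42.0, 27.0, 9.0, 6.0, 0.0 m³/s.
ΣQ_DR = 292.0 m³/s.
With Δt = 0.5 h = 1800 s, V = ΣQ_DR · Δt = 292.0 × 1800 = 5.26 × 10^5 m³.

V ≈ 5.26 × 10^5 m³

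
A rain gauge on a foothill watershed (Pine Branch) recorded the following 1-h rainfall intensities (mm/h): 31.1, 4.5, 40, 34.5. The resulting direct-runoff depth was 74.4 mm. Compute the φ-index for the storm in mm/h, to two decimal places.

φ ≈ 10.40 mm/h

Only the 3 blocks with intensity above φ contribute runoff: 31.1, 40, 34.5 mm/h.
Σ(I−φ)·Δt = d  ⇒  (31.1+40+34.5 − 3φ)·1 = 74.4
φ = (105.6 − 74.4/1) / 3 = 10.40 mm/h.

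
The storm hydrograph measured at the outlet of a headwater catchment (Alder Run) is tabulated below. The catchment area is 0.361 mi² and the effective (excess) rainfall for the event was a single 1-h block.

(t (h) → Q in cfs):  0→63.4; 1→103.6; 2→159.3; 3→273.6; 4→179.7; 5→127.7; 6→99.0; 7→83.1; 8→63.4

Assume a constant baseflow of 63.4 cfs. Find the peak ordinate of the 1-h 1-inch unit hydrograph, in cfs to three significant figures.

Direct runoff: 0.0, 40.2, 95.9, 210.2, 116.3, 64.3, 35.6, 19.7, 0.0 cfs; ΣQ_DR = 582.2 cfs, peak = 210.2 cfs.
Runoff depth d = ΣQ_DR·Δt / A = 582.2 × 3600 / (0.361 mi²) = 2.499 in.
The 1-inch UH is the DRH scaled by (1 in)/d, so U_p = 210.2 × 1/2.499 = 84.1 cfs.

U_p ≈ 84.1 cfs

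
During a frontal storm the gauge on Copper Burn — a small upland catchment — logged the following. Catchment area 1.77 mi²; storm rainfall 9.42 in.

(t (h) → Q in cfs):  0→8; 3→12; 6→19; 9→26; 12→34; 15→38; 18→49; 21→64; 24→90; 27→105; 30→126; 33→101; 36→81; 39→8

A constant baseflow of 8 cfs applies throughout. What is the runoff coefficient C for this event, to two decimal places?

C ≈ 0.18

ΣQ_DR = 649.0 cfs; V = ΣQ_DR·Δt = 7.009 × 10^6 ft³.
Runoff depth d = V / A = 1.705 in.
C = d / P = 1.705 / 9.42 = 0.18.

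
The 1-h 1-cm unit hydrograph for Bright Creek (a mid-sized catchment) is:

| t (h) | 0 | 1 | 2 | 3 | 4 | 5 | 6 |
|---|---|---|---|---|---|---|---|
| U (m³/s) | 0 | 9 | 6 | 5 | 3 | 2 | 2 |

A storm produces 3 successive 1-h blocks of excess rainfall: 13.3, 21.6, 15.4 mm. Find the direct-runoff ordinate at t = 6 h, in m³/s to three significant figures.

By discrete convolution, Q_j = Σ (P_i / 10 mm) · U_{j−i}.
At t = 6 h (j=6): Q = (13.3/10)·2 + (21.6/10)·2 + (15.4/10)·3 = 11.6 m³/s.

Q ≈ 11.6 m³/s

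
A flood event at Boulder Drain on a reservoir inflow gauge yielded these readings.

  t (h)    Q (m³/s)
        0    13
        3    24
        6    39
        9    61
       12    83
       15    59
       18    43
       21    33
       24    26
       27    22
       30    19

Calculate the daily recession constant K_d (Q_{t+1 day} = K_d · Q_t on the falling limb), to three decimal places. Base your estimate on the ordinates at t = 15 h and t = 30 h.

Between t = 15 h and t = 30 h the flow falls from 59 to 19 m³/s over 5×3 h = 15 h.
Per-interval ratio K = (19/59)^(1/5) = 0.7972; K_d = K^(24/3) = 0.163.

K_d ≈ 0.163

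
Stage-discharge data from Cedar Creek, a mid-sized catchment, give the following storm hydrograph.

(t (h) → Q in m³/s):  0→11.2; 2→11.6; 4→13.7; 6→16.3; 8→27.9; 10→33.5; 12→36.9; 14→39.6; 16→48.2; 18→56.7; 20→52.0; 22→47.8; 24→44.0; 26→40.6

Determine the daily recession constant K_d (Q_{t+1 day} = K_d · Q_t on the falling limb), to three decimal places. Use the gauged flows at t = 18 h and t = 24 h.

Between t = 18 h and t = 24 h the flow falls from 56.7 to 44.0 m³/s over 3×2 h = 6 h.
Per-interval ratio K = (44.0/56.7)^(1/3) = 0.9189; K_d = K^(24/2) = 0.363.

K_d ≈ 0.363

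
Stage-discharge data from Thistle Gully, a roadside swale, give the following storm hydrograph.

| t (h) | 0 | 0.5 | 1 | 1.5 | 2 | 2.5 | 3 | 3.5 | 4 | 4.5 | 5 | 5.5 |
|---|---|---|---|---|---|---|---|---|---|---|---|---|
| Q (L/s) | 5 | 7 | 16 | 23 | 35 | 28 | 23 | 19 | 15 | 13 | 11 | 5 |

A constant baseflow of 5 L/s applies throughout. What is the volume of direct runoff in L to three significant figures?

Direct-runoff ordinates (Q − Q_b): 0.0, 2.0, 11.0, 18.0, 30.0, 23.0, 18.0, 14.0, 10.0, 8.0, 6.0, 0.0 L/s.
ΣQ_DR = 140.0 L/s.
With Δt = 0.5 h = 1800 s, V = ΣQ_DR · Δt = 140.0 × 1800 = 2.52 × 10^5 L.

V ≈ 2.52 × 10^5 L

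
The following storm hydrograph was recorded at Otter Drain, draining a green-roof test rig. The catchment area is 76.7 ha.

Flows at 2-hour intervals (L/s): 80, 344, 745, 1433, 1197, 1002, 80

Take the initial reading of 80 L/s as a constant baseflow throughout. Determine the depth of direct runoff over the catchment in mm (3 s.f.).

Direct runoff: 0.0, 264.0, 665.0, 1353.0, 1117.0, 922.0, 0.0 L/s; ΣQ_DR = 4321 L/s.
V = ΣQ_DR · Δt = 4321 × 7200 s = 3.111 × 10^7 L.
Over A = 76.7 ha, depth = V / A = 40.6 mm.

d ≈ 40.6 mm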